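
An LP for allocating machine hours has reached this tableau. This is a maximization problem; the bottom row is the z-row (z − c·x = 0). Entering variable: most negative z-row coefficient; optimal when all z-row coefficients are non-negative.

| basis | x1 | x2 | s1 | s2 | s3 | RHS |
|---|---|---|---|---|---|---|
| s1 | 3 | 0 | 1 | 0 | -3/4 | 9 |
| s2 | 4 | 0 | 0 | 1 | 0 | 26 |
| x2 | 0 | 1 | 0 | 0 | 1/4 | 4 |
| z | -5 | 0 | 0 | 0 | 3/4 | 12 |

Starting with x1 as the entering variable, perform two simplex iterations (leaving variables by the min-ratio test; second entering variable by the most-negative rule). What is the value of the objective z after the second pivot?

Ratio test on column x1 — row 1: 9/3 = 3; row 2: 26/4 = 13/2; row 3: entry 0 ≤ 0. Minimum is 3 at row 1 (s1 leaves); pivot element 3.
Pivot on row 1; the z-row RHS becomes 12 − (-5)·3 = 27.
Next entering variable (most negative z-row entry -1/2): s3.
Ratio test on column s3 — row 1: entry -1/4 ≤ 0; row 2: 14/1 = 14; row 3: 4/(1/4) = 16. Minimum is 14 at row 2 (s2 leaves); pivot element 1.
After the second pivot the z-row RHS is 27 − (-1/2)·14 = 34.

34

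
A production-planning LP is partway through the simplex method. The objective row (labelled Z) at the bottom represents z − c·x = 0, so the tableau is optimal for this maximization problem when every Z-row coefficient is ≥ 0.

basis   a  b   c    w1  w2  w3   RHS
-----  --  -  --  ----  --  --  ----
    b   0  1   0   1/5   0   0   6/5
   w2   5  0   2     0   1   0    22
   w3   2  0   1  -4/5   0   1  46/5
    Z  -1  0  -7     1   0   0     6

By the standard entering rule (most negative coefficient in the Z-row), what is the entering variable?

Negative Z-row entries: a: -1, c: -7.
The most negative is -7 in column c, so c enters.

c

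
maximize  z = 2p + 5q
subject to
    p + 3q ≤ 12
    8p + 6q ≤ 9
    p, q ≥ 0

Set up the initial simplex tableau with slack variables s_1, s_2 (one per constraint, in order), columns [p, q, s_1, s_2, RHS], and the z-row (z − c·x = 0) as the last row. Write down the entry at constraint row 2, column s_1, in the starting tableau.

0

Slack s_1 belongs to constraint 1; its column is the unit vector e_1, so the entry in row 2 is 0.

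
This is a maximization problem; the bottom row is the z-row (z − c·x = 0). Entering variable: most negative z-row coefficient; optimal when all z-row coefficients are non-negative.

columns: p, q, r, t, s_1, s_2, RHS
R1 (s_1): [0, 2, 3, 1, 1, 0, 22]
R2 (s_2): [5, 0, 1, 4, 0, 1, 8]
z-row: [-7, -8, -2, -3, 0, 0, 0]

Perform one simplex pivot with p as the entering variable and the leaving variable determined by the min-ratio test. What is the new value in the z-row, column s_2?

7/5

Ratio test on column p — row 1: entry 0 ≤ 0; row 2: 8/5 = 8/5. Minimum is 8/5 at row 2 (s_2 leaves); pivot element 5.
Divide row 2 by 5; eliminate column p from the other rows.
z-row update in column s_2: 0 − (-7)·(1/5) = 7/5.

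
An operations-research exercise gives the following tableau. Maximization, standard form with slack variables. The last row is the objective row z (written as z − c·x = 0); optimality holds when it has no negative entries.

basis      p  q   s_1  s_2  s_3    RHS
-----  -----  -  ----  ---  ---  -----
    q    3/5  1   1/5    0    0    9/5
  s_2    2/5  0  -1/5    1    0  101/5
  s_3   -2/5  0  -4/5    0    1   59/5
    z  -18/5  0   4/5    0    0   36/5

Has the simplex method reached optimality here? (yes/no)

no

The z-row has a negative entry -18/5 in column p, so it is not optimal.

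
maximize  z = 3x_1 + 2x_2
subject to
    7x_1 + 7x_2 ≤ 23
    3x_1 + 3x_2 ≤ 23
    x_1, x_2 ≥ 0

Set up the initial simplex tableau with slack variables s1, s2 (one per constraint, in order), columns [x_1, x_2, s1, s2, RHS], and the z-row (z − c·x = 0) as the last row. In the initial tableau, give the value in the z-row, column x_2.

-2

The z-row carries the negated objective coefficients: the x_2 entry is -2.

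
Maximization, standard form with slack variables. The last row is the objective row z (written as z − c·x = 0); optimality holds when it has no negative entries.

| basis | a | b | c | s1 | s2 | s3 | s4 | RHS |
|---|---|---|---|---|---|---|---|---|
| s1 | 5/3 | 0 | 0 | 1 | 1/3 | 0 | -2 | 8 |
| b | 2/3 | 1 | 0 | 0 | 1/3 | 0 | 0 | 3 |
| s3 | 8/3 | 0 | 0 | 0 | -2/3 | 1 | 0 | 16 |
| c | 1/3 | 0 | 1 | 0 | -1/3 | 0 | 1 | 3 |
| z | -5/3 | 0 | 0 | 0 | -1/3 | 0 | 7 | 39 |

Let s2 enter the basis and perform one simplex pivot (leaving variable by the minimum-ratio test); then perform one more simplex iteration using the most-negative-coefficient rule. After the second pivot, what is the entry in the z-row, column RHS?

93/2

Ratio test on column s2 — row 1: 8/(1/3) = 24; row 2: 3/(1/3) = 9; row 3: entry -2/3 ≤ 0; row 4: entry -1/3 ≤ 0. Minimum is 9 at row 2 (b leaves); pivot element 1/3.
Divide row 2 by 1/3; eliminate column s2 from the other rows.
Second iteration: most negative z-row entry is -1 in column a, so a enters.
Ratio test on column a — row 1: 5/1 = 5; row 2: 9/2 = 9/2; row 3: 22/4 = 11/2; row 4: 6/1 = 6. Minimum is 9/2 at row 2 (s2 leaves); pivot element 2.
Divide row 2 by 2; eliminate column a from the other rows.
After both pivots, the entry at the z-row, column RHS is 93/2.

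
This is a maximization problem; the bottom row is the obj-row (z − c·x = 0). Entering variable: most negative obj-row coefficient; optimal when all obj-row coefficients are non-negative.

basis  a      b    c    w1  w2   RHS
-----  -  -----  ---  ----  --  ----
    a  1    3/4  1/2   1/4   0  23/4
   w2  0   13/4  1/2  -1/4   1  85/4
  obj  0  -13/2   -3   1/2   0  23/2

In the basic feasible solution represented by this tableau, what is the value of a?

a is basic (row 1); its value is the RHS of that row, 23/4.

23/4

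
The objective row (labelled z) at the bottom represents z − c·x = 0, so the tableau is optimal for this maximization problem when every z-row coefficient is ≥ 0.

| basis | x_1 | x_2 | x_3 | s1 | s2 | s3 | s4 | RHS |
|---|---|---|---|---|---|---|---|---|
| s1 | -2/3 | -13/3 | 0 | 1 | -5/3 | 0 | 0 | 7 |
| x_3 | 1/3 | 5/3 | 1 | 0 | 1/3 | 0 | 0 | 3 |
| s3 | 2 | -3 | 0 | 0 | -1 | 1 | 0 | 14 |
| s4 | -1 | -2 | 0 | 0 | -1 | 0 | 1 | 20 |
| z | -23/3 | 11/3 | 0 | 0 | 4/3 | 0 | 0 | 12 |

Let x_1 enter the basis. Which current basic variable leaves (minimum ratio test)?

s3

Column x_1 entries and ratios — s1: -2/3 ≤ 0, skip; x_3: 3/(1/3) = 9; s3: 14/2 = 7; s4: -1 ≤ 0, skip.
Smallest ratio is 7 in the row of s3, so s3 leaves.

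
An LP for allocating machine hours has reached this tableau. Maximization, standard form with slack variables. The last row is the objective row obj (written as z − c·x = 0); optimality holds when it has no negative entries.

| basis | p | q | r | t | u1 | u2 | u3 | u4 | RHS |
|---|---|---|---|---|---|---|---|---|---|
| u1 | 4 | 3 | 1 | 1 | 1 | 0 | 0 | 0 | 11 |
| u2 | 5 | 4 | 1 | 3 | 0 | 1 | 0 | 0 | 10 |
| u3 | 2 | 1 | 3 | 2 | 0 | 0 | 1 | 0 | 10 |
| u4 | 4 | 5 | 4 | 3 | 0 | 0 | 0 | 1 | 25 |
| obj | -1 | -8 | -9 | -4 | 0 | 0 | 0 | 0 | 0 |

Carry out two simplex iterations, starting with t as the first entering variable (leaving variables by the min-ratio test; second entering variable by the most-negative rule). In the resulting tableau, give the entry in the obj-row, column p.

Ratio test on column t — row 1: 11/1 = 11; row 2: 10/3 = 10/3; row 3: 10/2 = 5; row 4: 25/3 = 25/3. Minimum is 10/3 at row 2 (u2 leaves); pivot element 3.
Divide row 2 by 3; eliminate column t from the other rows.
Second iteration: most negative obj-row entry is -23/3 in column r, so r enters.
Ratio test on column r — row 1: (23/3)/(2/3) = 23/2; row 2: (10/3)/(1/3) = 10; row 3: (10/3)/(7/3) = 10/7; row 4: 15/3 = 5. Minimum is 10/7 at row 3 (u3 leaves); pivot element 7/3.
Divide row 3 by 7/3; eliminate column r from the other rows.
After both pivots, the entry at the obj-row, column p is 9/7.

9/7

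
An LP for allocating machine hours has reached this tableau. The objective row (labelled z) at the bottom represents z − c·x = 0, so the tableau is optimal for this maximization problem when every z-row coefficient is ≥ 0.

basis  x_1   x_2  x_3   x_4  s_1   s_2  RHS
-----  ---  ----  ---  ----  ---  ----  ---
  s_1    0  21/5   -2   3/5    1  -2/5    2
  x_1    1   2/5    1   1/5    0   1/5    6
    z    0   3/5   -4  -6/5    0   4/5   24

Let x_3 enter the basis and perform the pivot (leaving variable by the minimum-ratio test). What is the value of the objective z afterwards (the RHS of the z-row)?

48

Ratio test on column x_3 — row 1: entry -2 ≤ 0; row 2: 6/1 = 6. Minimum is 6 at row 2 (x_1 leaves); pivot element 1.
Pivot on row 2; the z-row RHS becomes 24 − (-4)·6 = 48.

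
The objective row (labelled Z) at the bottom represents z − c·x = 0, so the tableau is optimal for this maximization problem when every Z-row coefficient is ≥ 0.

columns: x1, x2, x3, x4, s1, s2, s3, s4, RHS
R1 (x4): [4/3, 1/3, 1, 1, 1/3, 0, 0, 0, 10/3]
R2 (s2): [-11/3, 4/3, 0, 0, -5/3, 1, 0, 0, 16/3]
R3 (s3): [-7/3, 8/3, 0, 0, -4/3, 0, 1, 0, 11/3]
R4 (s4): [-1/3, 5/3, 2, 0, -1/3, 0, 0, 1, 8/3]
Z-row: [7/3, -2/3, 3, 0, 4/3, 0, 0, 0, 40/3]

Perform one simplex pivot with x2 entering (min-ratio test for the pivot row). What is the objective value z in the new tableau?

57/4

Ratio test on column x2 — row 1: (10/3)/(1/3) = 10; row 2: (16/3)/(4/3) = 4; row 3: (11/3)/(8/3) = 11/8; row 4: (8/3)/(5/3) = 8/5. Minimum is 11/8 at row 3 (s3 leaves); pivot element 8/3.
Pivot on row 3; the Z-row RHS becomes 40/3 − (-2/3)·(11/8) = 57/4.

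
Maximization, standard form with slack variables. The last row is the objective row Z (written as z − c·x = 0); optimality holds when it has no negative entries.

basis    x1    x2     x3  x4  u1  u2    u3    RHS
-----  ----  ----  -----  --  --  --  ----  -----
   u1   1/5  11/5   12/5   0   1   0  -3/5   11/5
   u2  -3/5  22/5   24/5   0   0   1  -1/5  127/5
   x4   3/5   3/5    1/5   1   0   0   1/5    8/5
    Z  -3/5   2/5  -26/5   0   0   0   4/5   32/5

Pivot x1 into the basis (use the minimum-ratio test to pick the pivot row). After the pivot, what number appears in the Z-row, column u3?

Ratio test on column x1 — row 1: (11/5)/(1/5) = 11; row 2: entry -3/5 ≤ 0; row 3: (8/5)/(3/5) = 8/3. Minimum is 8/3 at row 3 (x4 leaves); pivot element 3/5.
Divide row 3 by 3/5; eliminate column x1 from the other rows.
Z-row update in column u3: 4/5 − (-3/5)·(1/3) = 1.

1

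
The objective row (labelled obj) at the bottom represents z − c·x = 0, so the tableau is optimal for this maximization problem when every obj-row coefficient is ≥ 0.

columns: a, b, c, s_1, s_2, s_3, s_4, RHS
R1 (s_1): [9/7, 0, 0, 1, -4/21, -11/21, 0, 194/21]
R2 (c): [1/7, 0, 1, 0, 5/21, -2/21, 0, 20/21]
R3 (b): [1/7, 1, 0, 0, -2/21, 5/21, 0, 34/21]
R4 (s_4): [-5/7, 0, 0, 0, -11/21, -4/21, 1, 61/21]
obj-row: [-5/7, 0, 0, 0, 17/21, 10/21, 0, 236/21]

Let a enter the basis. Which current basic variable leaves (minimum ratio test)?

c

Column a entries and ratios — s_1: (194/21)/(9/7) = 194/27; c: (20/21)/(1/7) = 20/3; b: (34/21)/(1/7) = 34/3; s_4: -5/7 ≤ 0, skip.
Smallest ratio is 20/3 in the row of c, so c leaves.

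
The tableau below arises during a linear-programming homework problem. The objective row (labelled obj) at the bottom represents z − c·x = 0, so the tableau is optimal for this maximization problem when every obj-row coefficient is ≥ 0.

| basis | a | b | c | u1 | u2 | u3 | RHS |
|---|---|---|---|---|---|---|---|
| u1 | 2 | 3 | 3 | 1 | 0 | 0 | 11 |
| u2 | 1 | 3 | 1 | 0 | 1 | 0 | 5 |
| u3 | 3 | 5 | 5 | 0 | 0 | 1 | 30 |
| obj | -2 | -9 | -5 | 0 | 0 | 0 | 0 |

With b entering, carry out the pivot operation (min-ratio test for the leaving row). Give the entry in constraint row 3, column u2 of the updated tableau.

-5/3

Ratio test on column b — row 1: 11/3 = 11/3; row 2: 5/3 = 5/3; row 3: 30/5 = 6. Minimum is 5/3 at row 2 (u2 leaves); pivot element 3.
Divide row 2 by 3; eliminate column b from the other rows.
Row 3 update in column u2: 0 − 5·(1/3) = -5/3.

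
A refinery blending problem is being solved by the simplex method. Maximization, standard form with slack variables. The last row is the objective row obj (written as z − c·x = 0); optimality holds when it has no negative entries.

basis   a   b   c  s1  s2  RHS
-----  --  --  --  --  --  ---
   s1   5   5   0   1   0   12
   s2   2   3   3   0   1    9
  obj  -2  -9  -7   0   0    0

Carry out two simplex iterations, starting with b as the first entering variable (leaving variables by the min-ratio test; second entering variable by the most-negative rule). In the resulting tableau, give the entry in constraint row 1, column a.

Ratio test on column b — row 1: 12/5 = 12/5; row 2: 9/3 = 3. Minimum is 12/5 at row 1 (s1 leaves); pivot element 5.
Divide row 1 by 5; eliminate column b from the other rows.
Second iteration: most negative obj-row entry is -7 in column c, so c enters.
Ratio test on column c — row 1: entry 0 ≤ 0; row 2: (9/5)/3 = 3/5. Minimum is 3/5 at row 2 (s2 leaves); pivot element 3.
Divide row 2 by 3; eliminate column c from the other rows.
After both pivots, the entry at constraint row 1, column a is 1.

1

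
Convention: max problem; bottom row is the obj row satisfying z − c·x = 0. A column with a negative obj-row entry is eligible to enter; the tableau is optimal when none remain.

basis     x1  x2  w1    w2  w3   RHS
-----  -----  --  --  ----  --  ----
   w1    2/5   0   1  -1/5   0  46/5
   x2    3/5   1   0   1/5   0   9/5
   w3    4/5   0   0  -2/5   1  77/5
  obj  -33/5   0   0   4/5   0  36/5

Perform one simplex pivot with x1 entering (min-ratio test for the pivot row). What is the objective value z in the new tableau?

Ratio test on column x1 — row 1: (46/5)/(2/5) = 23; row 2: (9/5)/(3/5) = 3; row 3: (77/5)/(4/5) = 77/4. Minimum is 3 at row 2 (x2 leaves); pivot element 3/5.
Pivot on row 2; the obj-row RHS becomes 36/5 − (-33/5)·3 = 27.

27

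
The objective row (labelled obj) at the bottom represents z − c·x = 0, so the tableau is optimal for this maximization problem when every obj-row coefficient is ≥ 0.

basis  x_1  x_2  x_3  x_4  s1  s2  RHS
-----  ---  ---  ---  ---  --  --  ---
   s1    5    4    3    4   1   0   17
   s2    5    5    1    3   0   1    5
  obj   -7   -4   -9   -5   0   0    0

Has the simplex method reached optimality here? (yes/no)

no

The obj-row has a negative entry -9 in column x_3, so it is not optimal.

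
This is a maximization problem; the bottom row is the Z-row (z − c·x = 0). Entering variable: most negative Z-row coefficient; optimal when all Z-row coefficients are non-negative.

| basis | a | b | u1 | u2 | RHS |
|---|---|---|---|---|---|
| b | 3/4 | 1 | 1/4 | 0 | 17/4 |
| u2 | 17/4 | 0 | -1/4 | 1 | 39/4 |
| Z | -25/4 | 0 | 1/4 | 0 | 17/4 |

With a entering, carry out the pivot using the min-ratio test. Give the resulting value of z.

316/17

Ratio test on column a — row 1: (17/4)/(3/4) = 17/3; row 2: (39/4)/(17/4) = 39/17. Minimum is 39/17 at row 2 (u2 leaves); pivot element 17/4.
Pivot on row 2; the Z-row RHS becomes 17/4 − (-25/4)·(39/17) = 316/17.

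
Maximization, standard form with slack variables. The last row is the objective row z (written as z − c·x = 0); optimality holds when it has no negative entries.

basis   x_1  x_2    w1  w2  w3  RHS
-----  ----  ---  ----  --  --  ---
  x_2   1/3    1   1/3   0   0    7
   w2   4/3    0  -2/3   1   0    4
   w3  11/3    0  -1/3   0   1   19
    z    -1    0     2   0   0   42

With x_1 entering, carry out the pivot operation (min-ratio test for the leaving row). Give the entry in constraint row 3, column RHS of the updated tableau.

Ratio test on column x_1 — row 1: 7/(1/3) = 21; row 2: 4/(4/3) = 3; row 3: 19/(11/3) = 57/11. Minimum is 3 at row 2 (w2 leaves); pivot element 4/3.
Divide row 2 by 4/3; eliminate column x_1 from the other rows.
Row 3 update in column RHS: 19 − (11/3)·3 = 8.

8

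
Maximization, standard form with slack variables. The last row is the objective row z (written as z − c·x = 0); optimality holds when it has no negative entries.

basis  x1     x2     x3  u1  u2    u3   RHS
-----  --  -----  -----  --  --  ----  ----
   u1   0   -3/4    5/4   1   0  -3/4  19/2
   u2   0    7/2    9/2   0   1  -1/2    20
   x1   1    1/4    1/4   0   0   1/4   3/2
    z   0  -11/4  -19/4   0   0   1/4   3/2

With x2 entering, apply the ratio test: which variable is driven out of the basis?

Column x2 entries and ratios — u1: -3/4 ≤ 0, skip; u2: 20/(7/2) = 40/7; x1: (3/2)/(1/4) = 6.
Smallest ratio is 40/7 in the row of u2, so u2 leaves.

u2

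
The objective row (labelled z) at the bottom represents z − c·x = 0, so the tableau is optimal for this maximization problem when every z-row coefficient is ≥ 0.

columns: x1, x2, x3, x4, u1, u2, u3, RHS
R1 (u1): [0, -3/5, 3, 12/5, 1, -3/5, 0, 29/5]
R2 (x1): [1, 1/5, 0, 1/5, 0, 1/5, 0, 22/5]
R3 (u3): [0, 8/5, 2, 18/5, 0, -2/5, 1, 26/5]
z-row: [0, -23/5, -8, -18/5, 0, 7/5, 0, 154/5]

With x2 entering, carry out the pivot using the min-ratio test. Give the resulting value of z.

Ratio test on column x2 — row 1: entry -3/5 ≤ 0; row 2: (22/5)/(1/5) = 22; row 3: (26/5)/(8/5) = 13/4. Minimum is 13/4 at row 3 (u3 leaves); pivot element 8/5.
Pivot on row 3; the z-row RHS becomes 154/5 − (-23/5)·(13/4) = 183/4.

183/4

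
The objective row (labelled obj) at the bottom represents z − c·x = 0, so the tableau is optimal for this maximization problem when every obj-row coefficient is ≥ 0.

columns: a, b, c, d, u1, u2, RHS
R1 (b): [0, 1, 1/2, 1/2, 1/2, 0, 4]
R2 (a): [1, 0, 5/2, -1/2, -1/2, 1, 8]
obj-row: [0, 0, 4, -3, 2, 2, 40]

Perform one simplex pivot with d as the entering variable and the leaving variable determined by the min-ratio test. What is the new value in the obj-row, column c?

Ratio test on column d — row 1: 4/(1/2) = 8; row 2: entry -1/2 ≤ 0. Minimum is 8 at row 1 (b leaves); pivot element 1/2.
Divide row 1 by 1/2; eliminate column d from the other rows.
obj-row update in column c: 4 − (-3)·1 = 7.

7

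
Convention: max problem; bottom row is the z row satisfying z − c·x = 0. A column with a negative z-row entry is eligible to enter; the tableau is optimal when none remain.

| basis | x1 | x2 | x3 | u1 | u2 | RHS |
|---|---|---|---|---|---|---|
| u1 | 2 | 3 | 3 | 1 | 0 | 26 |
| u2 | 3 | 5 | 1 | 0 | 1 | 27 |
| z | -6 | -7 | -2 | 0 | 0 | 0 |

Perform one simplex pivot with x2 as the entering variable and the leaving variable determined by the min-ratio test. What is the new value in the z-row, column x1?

-9/5

Ratio test on column x2 — row 1: 26/3 = 26/3; row 2: 27/5 = 27/5. Minimum is 27/5 at row 2 (u2 leaves); pivot element 5.
Divide row 2 by 5; eliminate column x2 from the other rows.
z-row update in column x1: -6 − (-7)·(3/5) = -9/5.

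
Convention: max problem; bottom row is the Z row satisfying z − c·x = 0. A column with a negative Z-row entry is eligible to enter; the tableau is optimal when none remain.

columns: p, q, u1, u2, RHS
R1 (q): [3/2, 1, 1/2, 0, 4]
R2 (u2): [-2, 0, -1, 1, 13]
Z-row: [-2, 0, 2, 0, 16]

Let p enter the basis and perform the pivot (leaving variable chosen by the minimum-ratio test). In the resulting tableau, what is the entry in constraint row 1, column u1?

Ratio test on column p — row 1: 4/(3/2) = 8/3; row 2: entry -2 ≤ 0. Minimum is 8/3 at row 1 (q leaves); pivot element 3/2.
Divide row 1 by 3/2; eliminate column p from the other rows.
In the new row 1, the u1 entry is the old entry divided by the pivot: (1/2)/(3/2) = 1/3.

1/3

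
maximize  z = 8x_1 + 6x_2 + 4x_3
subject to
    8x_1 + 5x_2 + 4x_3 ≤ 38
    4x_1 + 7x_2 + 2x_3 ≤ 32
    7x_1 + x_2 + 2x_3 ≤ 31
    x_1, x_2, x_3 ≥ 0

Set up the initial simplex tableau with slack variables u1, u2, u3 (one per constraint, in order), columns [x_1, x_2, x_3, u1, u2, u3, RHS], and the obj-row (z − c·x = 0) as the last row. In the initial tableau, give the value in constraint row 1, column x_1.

Constraint 1 has coefficient 8 on x_1.

8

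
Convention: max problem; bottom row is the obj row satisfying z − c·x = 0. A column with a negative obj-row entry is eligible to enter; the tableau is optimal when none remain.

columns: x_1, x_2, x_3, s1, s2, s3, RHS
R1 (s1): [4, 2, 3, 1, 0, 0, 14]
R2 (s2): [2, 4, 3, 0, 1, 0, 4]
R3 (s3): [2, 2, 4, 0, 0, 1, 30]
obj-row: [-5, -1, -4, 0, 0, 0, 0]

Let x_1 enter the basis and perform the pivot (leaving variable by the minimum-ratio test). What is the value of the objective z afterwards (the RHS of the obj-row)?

10

Ratio test on column x_1 — row 1: 14/4 = 7/2; row 2: 4/2 = 2; row 3: 30/2 = 15. Minimum is 2 at row 2 (s2 leaves); pivot element 2.
Pivot on row 2; the obj-row RHS becomes 0 − (-5)·2 = 10.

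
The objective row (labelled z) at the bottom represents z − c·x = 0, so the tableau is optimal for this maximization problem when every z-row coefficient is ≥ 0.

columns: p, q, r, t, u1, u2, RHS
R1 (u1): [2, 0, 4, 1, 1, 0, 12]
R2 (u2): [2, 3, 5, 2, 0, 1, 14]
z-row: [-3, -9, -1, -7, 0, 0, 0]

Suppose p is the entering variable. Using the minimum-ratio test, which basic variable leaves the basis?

Column p entries and ratios — u1: 12/2 = 6; u2: 14/2 = 7.
Smallest ratio is 6 in the row of u1, so u1 leaves.

u1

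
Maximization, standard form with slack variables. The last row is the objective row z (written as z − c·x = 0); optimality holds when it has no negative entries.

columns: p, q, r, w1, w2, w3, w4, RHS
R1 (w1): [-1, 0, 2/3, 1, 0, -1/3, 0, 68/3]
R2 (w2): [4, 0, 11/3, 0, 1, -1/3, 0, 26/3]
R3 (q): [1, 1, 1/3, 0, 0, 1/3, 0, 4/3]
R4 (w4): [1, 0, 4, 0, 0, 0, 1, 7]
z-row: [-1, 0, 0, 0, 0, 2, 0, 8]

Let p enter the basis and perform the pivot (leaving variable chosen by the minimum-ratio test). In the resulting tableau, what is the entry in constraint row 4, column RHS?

17/3

Ratio test on column p — row 1: entry -1 ≤ 0; row 2: (26/3)/4 = 13/6; row 3: (4/3)/1 = 4/3; row 4: 7/1 = 7. Minimum is 4/3 at row 3 (q leaves); pivot element 1.
Divide row 3 by 1; eliminate column p from the other rows.
Row 4 update in column RHS: 7 − 1·(4/3) = 17/3.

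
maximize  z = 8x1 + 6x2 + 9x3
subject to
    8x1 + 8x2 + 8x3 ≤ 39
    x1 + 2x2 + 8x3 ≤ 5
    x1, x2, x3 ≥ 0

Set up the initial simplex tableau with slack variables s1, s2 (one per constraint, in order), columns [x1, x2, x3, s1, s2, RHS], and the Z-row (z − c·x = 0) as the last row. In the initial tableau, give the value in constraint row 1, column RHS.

39

The RHS of constraint 1 is b_1 = 39.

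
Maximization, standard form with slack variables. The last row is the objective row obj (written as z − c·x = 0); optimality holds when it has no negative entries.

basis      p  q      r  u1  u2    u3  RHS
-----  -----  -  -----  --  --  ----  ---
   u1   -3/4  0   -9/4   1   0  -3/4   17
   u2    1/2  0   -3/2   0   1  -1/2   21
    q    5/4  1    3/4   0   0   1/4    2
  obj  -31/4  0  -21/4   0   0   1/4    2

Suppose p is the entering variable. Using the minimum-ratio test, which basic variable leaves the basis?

q

Column p entries and ratios — u1: -3/4 ≤ 0, skip; u2: 21/(1/2) = 42; q: 2/(5/4) = 8/5.
Smallest ratio is 8/5 in the row of q, so q leaves.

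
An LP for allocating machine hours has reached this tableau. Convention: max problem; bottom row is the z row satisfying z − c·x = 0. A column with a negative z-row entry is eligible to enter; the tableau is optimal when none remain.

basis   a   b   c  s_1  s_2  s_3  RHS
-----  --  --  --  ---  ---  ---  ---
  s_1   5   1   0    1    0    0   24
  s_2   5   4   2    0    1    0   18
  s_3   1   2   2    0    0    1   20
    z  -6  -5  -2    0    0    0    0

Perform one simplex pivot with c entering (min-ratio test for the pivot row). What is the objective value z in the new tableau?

Ratio test on column c — row 1: entry 0 ≤ 0; row 2: 18/2 = 9; row 3: 20/2 = 10. Minimum is 9 at row 2 (s_2 leaves); pivot element 2.
Pivot on row 2; the z-row RHS becomes 0 − (-2)·9 = 18.

18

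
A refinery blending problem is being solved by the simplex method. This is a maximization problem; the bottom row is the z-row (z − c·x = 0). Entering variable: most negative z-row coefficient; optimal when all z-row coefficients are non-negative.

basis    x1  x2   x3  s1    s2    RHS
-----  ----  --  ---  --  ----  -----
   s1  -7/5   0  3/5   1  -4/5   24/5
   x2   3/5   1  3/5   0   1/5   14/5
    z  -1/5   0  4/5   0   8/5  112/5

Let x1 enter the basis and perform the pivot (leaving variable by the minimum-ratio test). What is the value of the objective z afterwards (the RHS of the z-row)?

Ratio test on column x1 — row 1: entry -7/5 ≤ 0; row 2: (14/5)/(3/5) = 14/3. Minimum is 14/3 at row 2 (x2 leaves); pivot element 3/5.
Pivot on row 2; the z-row RHS becomes 112/5 − (-1/5)·(14/3) = 70/3.

70/3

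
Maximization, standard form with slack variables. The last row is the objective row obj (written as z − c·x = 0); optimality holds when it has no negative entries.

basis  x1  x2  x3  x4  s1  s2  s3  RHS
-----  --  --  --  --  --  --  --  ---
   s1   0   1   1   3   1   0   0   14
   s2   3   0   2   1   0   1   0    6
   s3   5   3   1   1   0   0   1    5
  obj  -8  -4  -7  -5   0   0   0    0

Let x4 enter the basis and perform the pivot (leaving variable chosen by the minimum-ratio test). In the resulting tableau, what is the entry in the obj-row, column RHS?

70/3

Ratio test on column x4 — row 1: 14/3 = 14/3; row 2: 6/1 = 6; row 3: 5/1 = 5. Minimum is 14/3 at row 1 (s1 leaves); pivot element 3.
Divide row 1 by 3; eliminate column x4 from the other rows.
obj-row update in column RHS: 0 − (-5)·(14/3) = 70/3.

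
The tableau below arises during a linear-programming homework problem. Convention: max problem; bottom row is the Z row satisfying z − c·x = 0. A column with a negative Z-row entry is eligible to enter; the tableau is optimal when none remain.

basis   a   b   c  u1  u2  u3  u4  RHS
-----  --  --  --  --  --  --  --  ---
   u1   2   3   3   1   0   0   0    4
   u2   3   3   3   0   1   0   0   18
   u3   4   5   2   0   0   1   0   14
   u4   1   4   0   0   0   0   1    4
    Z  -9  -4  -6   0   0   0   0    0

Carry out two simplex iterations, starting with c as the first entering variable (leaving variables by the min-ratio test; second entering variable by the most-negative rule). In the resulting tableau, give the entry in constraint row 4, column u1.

-1/2

Ratio test on column c — row 1: 4/3 = 4/3; row 2: 18/3 = 6; row 3: 14/2 = 7; row 4: entry 0 ≤ 0. Minimum is 4/3 at row 1 (u1 leaves); pivot element 3.
Divide row 1 by 3; eliminate column c from the other rows.
Second iteration: most negative Z-row entry is -5 in column a, so a enters.
Ratio test on column a — row 1: (4/3)/(2/3) = 2; row 2: 14/1 = 14; row 3: (34/3)/(8/3) = 17/4; row 4: 4/1 = 4. Minimum is 2 at row 1 (c leaves); pivot element 2/3.
Divide row 1 by 2/3; eliminate column a from the other rows.
After both pivots, the entry at constraint row 4, column u1 is -1/2.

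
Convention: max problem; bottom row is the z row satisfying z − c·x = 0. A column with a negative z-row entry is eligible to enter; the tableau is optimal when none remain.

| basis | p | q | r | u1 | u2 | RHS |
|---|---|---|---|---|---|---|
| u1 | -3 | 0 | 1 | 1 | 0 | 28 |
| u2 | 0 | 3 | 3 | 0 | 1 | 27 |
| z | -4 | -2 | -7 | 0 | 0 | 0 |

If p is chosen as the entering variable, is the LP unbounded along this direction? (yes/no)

Every constraint-row entry in column p is ≤ 0, so increasing p is unbounded.

yes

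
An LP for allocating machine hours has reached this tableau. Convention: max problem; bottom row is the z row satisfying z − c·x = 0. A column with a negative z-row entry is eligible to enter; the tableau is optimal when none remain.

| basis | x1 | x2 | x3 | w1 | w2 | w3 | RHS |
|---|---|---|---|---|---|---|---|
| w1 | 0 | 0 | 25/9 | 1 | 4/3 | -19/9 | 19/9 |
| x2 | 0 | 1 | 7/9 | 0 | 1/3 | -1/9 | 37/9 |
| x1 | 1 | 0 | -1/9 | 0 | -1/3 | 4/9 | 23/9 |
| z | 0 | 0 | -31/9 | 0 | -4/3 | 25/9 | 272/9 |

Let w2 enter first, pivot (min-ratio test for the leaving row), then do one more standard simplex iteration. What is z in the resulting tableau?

Ratio test on column w2 — row 1: (19/9)/(4/3) = 19/12; row 2: (37/9)/(1/3) = 37/3; row 3: entry -1/3 ≤ 0. Minimum is 19/12 at row 1 (w1 leaves); pivot element 4/3.
Pivot on row 1; the z-row RHS becomes 272/9 − (-4/3)·(19/12) = 97/3.
Next entering variable (most negative z-row entry -2/3): x3.
Ratio test on column x3 — row 1: (19/12)/(25/12) = 19/25; row 2: (43/12)/(1/12) = 43; row 3: (37/12)/(7/12) = 37/7. Minimum is 19/25 at row 1 (w2 leaves); pivot element 25/12.
After the second pivot the z-row RHS is 97/3 − (-2/3)·(19/25) = 821/25.

821/25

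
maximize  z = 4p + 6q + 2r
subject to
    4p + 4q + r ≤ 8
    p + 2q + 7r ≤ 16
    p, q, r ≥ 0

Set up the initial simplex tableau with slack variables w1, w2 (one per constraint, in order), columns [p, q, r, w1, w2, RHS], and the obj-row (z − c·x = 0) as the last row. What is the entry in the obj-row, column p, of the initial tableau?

The obj-row carries the negated objective coefficients: the p entry is -4.

-4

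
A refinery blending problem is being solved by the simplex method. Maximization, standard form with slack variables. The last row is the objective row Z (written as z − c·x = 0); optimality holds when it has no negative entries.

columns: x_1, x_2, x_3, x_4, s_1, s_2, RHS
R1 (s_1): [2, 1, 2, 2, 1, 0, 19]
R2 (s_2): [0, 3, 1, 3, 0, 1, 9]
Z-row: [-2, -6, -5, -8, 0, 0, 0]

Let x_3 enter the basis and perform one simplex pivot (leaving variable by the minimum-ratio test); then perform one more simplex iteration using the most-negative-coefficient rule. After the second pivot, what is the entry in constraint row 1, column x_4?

Ratio test on column x_3 — row 1: 19/2 = 19/2; row 2: 9/1 = 9. Minimum is 9 at row 2 (s_2 leaves); pivot element 1.
Divide row 2 by 1; eliminate column x_3 from the other rows.
Second iteration: most negative Z-row entry is -2 in column x_1, so x_1 enters.
Ratio test on column x_1 — row 1: 1/2 = 1/2; row 2: entry 0 ≤ 0. Minimum is 1/2 at row 1 (s_1 leaves); pivot element 2.
Divide row 1 by 2; eliminate column x_1 from the other rows.
After both pivots, the entry at constraint row 1, column x_4 is -2.

-2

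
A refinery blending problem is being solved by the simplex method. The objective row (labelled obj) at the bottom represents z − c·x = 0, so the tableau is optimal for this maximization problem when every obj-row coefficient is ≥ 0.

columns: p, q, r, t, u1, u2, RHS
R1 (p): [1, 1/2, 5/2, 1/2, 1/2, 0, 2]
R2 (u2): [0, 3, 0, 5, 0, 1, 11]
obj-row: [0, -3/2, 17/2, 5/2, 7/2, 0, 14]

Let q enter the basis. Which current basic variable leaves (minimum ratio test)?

u2

Column q entries and ratios — p: 2/(1/2) = 4; u2: 11/3 = 11/3.
Smallest ratio is 11/3 in the row of u2, so u2 leaves.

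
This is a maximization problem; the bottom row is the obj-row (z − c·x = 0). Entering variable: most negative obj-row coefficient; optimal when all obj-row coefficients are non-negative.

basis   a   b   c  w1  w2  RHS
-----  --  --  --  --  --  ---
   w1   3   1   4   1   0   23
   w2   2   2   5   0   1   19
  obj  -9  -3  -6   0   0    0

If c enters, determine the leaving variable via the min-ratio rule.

w2

Column c entries and ratios — w1: 23/4 = 23/4; w2: 19/5 = 19/5.
Smallest ratio is 19/5 in the row of w2, so w2 leaves.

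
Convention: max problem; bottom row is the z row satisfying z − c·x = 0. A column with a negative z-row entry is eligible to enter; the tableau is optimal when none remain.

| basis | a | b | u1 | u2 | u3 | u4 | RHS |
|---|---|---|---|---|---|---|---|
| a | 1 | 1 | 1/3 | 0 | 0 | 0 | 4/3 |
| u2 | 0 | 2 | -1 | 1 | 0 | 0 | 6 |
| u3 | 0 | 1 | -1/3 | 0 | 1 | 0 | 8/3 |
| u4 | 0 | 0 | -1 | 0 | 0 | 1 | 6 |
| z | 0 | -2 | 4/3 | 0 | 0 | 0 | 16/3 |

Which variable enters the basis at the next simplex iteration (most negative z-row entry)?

b

Negative z-row entries: b: -2.
The most negative is -2 in column b, so b enters.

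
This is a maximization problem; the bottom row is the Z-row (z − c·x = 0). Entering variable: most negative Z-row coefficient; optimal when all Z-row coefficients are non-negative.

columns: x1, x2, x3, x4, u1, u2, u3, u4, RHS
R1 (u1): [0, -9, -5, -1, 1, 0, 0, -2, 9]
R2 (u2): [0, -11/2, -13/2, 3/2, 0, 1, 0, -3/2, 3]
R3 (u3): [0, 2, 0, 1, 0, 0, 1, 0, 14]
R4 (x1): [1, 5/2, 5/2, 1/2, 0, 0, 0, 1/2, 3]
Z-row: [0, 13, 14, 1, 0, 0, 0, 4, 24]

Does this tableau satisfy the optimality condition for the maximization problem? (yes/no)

Every Z-row coefficient is ≥ 0, so the tableau is optimal.

yes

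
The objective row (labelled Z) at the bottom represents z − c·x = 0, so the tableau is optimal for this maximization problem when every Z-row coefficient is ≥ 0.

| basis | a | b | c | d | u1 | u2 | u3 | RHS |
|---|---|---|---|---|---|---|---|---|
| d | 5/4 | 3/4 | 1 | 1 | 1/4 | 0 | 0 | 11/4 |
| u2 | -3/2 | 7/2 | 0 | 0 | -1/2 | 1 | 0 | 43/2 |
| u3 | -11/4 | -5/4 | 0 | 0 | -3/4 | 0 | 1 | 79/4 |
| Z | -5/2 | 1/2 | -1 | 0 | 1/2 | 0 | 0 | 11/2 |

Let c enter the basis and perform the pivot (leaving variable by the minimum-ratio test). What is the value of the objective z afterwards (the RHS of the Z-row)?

Ratio test on column c — row 1: (11/4)/1 = 11/4; row 2: entry 0 ≤ 0; row 3: entry 0 ≤ 0. Minimum is 11/4 at row 1 (d leaves); pivot element 1.
Pivot on row 1; the Z-row RHS becomes 11/2 − (-1)·(11/4) = 33/4.

33/4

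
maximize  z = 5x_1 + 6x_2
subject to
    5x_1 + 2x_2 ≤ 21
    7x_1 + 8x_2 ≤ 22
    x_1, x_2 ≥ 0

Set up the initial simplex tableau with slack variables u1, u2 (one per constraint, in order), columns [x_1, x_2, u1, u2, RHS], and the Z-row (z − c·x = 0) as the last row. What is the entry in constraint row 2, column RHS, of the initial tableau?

22

The RHS of constraint 2 is b_2 = 22.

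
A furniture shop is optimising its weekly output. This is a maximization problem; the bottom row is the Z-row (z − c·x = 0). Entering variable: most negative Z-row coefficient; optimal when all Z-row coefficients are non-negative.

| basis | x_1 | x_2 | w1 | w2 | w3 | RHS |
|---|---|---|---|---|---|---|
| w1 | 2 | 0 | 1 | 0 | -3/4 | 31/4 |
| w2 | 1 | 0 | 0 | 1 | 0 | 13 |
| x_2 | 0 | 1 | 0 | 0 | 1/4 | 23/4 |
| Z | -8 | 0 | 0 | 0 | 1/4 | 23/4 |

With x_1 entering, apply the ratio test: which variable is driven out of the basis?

w1

Column x_1 entries and ratios — w1: (31/4)/2 = 31/8; w2: 13/1 = 13; x_2: 0 ≤ 0, skip.
Smallest ratio is 31/8 in the row of w1, so w1 leaves.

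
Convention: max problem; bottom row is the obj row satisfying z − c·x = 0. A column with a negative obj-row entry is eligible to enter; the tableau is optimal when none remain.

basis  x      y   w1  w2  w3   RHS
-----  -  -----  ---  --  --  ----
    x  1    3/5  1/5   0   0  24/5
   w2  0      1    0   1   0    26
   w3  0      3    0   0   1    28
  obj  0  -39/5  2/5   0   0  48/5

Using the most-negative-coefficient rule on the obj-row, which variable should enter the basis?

Negative obj-row entries: y: -39/5.
The most negative is -39/5 in column y, so y enters.

y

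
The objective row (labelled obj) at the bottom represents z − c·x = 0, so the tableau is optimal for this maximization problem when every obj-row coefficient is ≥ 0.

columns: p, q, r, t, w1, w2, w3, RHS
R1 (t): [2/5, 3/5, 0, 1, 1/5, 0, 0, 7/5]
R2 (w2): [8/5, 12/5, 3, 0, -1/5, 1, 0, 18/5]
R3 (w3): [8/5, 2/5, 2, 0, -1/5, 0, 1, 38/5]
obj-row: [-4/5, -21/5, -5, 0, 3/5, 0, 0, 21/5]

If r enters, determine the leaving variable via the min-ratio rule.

Column r entries and ratios — t: 0 ≤ 0, skip; w2: (18/5)/3 = 6/5; w3: (38/5)/2 = 19/5.
Smallest ratio is 6/5 in the row of w2, so w2 leaves.

w2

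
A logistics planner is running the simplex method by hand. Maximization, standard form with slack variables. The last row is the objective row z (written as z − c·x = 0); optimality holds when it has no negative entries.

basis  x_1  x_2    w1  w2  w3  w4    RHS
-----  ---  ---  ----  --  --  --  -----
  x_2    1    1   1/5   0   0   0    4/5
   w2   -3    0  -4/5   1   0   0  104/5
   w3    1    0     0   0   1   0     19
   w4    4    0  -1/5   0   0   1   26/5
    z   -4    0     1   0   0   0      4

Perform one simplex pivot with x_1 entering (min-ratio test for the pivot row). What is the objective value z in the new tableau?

Ratio test on column x_1 — row 1: (4/5)/1 = 4/5; row 2: entry -3 ≤ 0; row 3: 19/1 = 19; row 4: (26/5)/4 = 13/10. Minimum is 4/5 at row 1 (x_2 leaves); pivot element 1.
Pivot on row 1; the z-row RHS becomes 4 − (-4)·(4/5) = 36/5.

36/5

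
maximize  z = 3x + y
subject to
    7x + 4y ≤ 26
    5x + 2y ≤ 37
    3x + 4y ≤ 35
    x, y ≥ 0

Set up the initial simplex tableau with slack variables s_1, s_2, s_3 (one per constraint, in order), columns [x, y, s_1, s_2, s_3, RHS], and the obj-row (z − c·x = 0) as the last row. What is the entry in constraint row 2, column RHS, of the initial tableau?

37

The RHS of constraint 2 is b_2 = 37.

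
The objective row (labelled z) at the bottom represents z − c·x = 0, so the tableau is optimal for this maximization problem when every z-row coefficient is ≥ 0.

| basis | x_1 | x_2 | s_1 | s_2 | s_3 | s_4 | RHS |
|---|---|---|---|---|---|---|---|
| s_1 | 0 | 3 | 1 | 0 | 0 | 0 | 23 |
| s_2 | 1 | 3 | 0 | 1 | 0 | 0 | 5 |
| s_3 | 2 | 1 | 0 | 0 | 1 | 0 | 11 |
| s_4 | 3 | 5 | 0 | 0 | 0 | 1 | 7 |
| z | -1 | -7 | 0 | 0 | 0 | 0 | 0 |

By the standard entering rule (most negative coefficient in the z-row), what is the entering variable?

Negative z-row entries: x_1: -1, x_2: -7.
The most negative is -7 in column x_2, so x_2 enters.

x_2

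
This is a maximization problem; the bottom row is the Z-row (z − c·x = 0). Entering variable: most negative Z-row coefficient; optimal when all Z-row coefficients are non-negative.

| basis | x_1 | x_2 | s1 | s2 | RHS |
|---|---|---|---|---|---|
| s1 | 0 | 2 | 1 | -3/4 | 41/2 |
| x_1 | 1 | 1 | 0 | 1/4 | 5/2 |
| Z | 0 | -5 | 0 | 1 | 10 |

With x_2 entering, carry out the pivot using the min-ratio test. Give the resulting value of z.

45/2

Ratio test on column x_2 — row 1: (41/2)/2 = 41/4; row 2: (5/2)/1 = 5/2. Minimum is 5/2 at row 2 (x_1 leaves); pivot element 1.
Pivot on row 2; the Z-row RHS becomes 10 − (-5)·(5/2) = 45/2.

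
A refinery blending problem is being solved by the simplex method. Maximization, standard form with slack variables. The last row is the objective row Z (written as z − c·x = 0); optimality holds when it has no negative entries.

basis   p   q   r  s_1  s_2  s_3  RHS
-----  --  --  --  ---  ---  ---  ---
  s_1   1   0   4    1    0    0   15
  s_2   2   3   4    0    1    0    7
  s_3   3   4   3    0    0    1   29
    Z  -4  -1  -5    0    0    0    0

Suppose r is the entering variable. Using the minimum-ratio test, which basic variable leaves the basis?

Column r entries and ratios — s_1: 15/4 = 15/4; s_2: 7/4 = 7/4; s_3: 29/3 = 29/3.
Smallest ratio is 7/4 in the row of s_2, so s_2 leaves.

s_2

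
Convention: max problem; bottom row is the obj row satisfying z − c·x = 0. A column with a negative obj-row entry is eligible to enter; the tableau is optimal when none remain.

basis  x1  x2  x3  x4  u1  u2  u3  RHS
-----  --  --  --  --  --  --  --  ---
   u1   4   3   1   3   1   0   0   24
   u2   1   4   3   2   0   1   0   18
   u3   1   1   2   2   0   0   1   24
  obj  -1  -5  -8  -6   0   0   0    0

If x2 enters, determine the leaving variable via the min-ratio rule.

Column x2 entries and ratios — u1: 24/3 = 8; u2: 18/4 = 9/2; u3: 24/1 = 24.
Smallest ratio is 9/2 in the row of u2, so u2 leaves.

u2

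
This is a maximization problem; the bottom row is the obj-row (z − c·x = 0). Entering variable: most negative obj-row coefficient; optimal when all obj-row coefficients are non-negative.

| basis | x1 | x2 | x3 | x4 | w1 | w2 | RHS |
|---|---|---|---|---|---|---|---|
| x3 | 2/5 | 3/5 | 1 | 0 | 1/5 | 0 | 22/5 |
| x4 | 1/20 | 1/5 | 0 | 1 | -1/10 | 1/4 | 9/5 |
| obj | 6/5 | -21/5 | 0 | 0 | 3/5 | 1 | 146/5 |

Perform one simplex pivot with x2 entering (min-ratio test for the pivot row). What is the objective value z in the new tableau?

60

Ratio test on column x2 — row 1: (22/5)/(3/5) = 22/3; row 2: (9/5)/(1/5) = 9. Minimum is 22/3 at row 1 (x3 leaves); pivot element 3/5.
Pivot on row 1; the obj-row RHS becomes 146/5 − (-21/5)·(22/3) = 60.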